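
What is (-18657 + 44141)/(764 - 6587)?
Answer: -25484/5823 ≈ -4.3764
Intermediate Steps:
(-18657 + 44141)/(764 - 6587) = 25484/(-5823) = 25484*(-1/5823) = -25484/5823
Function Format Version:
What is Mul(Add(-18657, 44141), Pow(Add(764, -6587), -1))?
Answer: Rational(-25484, 5823) ≈ -4.3764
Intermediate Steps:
Mul(Add(-18657, 44141), Pow(Add(764, -6587), -1)) = Mul(25484, Pow(-5823, -1)) = Mul(25484, Rational(-1, 5823)) = Rational(-25484, 5823)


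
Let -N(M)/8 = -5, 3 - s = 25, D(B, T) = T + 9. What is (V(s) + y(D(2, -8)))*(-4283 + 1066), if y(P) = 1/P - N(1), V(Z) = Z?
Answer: 196237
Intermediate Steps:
D(B, T) = 9 + T
s = -22 (s = 3 - 1*25 = 3 - 25 = -22)
N(M) = 40 (N(M) = -8*(-5) = 40)
y(P) = -40 + 1/P (y(P) = 1/P - 1*40 = 1/P - 40 = -40 + 1/P)
(V(s) + y(D(2, -8)))*(-4283 + 1066) = (-22 + (-40 + 1/(9 - 8)))*(-4283 + 1066) = (-22 + (-40 + 1/1))*(-3217) = (-22 + (-40 + 1))*(-3217) = (-22 - 39)*(-3217) = -61*(-3217) = 196237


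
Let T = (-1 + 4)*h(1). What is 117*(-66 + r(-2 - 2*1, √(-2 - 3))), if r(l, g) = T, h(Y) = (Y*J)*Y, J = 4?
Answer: -6318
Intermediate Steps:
h(Y) = 4*Y² (h(Y) = (Y*4)*Y = (4*Y)*Y = 4*Y²)
T = 12 (T = (-1 + 4)*(4*1²) = 3*(4*1) = 3*4 = 12)
r(l, g) = 12
117*(-66 + r(-2 - 2*1, √(-2 - 3))) = 117*(-66 + 12) = 117*(-54) = -6318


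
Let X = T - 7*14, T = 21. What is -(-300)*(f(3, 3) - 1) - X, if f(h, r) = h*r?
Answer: 2477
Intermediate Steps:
X = -77 (X = 21 - 7*14 = 21 - 98 = -77)
-(-300)*(f(3, 3) - 1) - X = -(-300)*(3*3 - 1) - 1*(-77) = -(-300)*(9 - 1) + 77 = -(-300)*8 + 77 = -100*(-24) + 77 = 2400 + 77 = 2477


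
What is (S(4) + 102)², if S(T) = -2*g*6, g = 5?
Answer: 1764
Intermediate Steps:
S(T) = -60 (S(T) = -2*5*6 = -10*6 = -60)
(S(4) + 102)² = (-60 + 102)² = 42² = 1764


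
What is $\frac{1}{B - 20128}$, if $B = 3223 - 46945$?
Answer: $- \frac{1}{63850} \approx -1.5662 \cdot 10^{-5}$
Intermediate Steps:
$B = -43722$
$\frac{1}{B - 20128} = \frac{1}{-43722 - 20128} = \frac{1}{-63850} = - \frac{1}{63850}$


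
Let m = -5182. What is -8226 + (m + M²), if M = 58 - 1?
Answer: -10159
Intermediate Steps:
M = 57
-8226 + (m + M²) = -8226 + (-5182 + 57²) = -8226 + (-5182 + 3249) = -8226 - 1933 = -10159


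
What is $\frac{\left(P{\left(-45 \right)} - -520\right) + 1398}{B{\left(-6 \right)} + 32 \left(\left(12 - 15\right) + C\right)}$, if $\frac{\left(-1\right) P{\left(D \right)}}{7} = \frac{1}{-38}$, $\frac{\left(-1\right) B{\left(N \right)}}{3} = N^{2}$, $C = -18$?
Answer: $- \frac{1869}{760} \approx -2.4592$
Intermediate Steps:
$B{\left(N \right)} = - 3 N^{2}$
$P{\left(D \right)} = \frac{7}{38}$ ($P{\left(D \right)} = - \frac{7}{-38} = \left(-7\right) \left(- \frac{1}{38}\right) = \frac{7}{38}$)
$\frac{\left(P{\left(-45 \right)} - -520\right) + 1398}{B{\left(-6 \right)} + 32 \left(\left(12 - 15\right) + C\right)} = \frac{\left(\frac{7}{38} - -520\right) + 1398}{- 3 \left(-6\right)^{2} + 32 \left(\left(12 - 15\right) - 18\right)} = \frac{\left(\frac{7}{38} + 520\right) + 1398}{\left(-3\right) 36 + 32 \left(\left(12 - 15\right) - 18\right)} = \frac{\frac{19767}{38} + 1398}{-108 + 32 \left(-3 - 18\right)} = \frac{72891}{38 \left(-108 + 32 \left(-21\right)\right)} = \frac{72891}{38 \left(-108 - 672\right)} = \frac{72891}{38 \left(-780\right)} = \frac{72891}{38} \left(- \frac{1}{780}\right) = - \frac{1869}{760}$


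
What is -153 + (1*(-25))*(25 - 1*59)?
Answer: 697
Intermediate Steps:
-153 + (1*(-25))*(25 - 1*59) = -153 - 25*(25 - 59) = -153 - 25*(-34) = -153 + 850 = 697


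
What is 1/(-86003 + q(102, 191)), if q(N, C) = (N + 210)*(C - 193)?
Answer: -1/86627 ≈ -1.1544e-5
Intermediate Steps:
q(N, C) = (-193 + C)*(210 + N) (q(N, C) = (210 + N)*(-193 + C) = (-193 + C)*(210 + N))
1/(-86003 + q(102, 191)) = 1/(-86003 + (-40530 - 193*102 + 210*191 + 191*102)) = 1/(-86003 + (-40530 - 19686 + 40110 + 19482)) = 1/(-86003 - 624) = 1/(-86627) = -1/86627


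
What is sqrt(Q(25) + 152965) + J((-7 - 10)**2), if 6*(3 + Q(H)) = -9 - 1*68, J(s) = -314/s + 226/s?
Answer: -88/289 + sqrt(5506170)/6 ≈ 390.78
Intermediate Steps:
J(s) = -88/s
Q(H) = -95/6 (Q(H) = -3 + (-9 - 1*68)/6 = -3 + (-9 - 68)/6 = -3 + (1/6)*(-77) = -3 - 77/6 = -95/6)
sqrt(Q(25) + 152965) + J((-7 - 10)**2) = sqrt(-95/6 + 152965) - 88/(-7 - 10)**2 = sqrt(917695/6) - 88/((-17)**2) = sqrt(5506170)/6 - 88/289 = -88/289 + sqrt(5506170)/6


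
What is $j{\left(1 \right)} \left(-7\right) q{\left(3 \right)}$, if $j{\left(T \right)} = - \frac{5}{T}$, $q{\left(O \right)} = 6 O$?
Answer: $630$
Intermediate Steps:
$j{\left(1 \right)} \left(-7\right) q{\left(3 \right)} = - \frac{5}{1} \left(-7\right) 6 \cdot 3 = \left(-5\right) 1 \left(-7\right) 18 = \left(-5\right) \left(-7\right) 18 = 35 \cdot 18 = 630$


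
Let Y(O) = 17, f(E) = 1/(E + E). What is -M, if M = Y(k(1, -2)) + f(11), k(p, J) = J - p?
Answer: -375/22 ≈ -17.045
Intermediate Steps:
f(E) = 1/(2*E)
M = 375/22 (M = 17 + (½)/11 = 17 + (½)*(1/11) = 17 + 1/22 = 375/22 ≈ 17.045)
-M = -1*375/22 = -375/22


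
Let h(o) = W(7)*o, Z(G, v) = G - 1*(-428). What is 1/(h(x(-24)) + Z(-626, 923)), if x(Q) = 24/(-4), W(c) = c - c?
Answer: -1/198 ≈ -0.0050505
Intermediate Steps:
Z(G, v) = 428 + G (Z(G, v) = G + 428 = 428 + G)
W(c) = 0
x(Q) = -6 (x(Q) = 24*(-1/4) = -6)
h(o) = 0 (h(o) = 0*o = 0)
1/(h(x(-24)) + Z(-626, 923)) = 1/(0 + (428 - 626)) = 1/(0 - 198) = 1/(-198) = -1/198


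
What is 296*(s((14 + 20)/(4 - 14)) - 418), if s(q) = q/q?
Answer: -123432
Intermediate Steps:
s(q) = 1
296*(s((14 + 20)/(4 - 14)) - 418) = 296*(1 - 418) = 296*(-417) = -123432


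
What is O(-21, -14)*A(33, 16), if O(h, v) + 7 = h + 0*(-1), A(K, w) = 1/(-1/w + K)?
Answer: -448/527 ≈ -0.85009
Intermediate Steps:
A(K, w) = 1/(K - 1/w)
O(h, v) = -7 + h (O(h, v) = -7 + (h + 0*(-1)) = -7 + (h + 0) = -7 + h)
O(-21, -14)*A(33, 16) = (-7 - 21)*(16/(-1 + 33*16)) = -448/(-1 + 528) = -448/527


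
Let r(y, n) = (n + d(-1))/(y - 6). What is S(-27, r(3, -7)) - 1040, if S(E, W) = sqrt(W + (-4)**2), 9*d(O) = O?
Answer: -1040 + 4*sqrt(93)/9 ≈ -1035.7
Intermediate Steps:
d(O) = O/9
r(y, n) = (-1/9 + n)/(-6 + y) (r(y, n) = (n + (1/9)*(-1))/(y - 6) = (n - 1/9)/(-6 + y) = (-1/9 + n)/(-6 + y))
S(E, W) = sqrt(16 + W) (S(E, W) = sqrt(W + 16) = sqrt(16 + W))
S(-27, r(3, -7)) - 1040 = sqrt(16 + (-1/9 - 7)/(-6 + 3)) - 1040 = sqrt(16 - 64/9/(-3)) - 1040 = sqrt(16 - 1/3*(-64/9)) - 1040 = sqrt(16 + 64/27) - 1040 = sqrt(496/27) - 1040 = 4*sqrt(93)/9 - 1040 = -1040 + 4*sqrt(93)/9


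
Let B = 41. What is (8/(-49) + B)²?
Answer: 4004001/2401 ≈ 1667.6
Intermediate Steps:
(8/(-49) + B)² = (8/(-49) + 41)² = (8*(-1/49) + 41)² = (-8/49 + 41)² = (2001/49)² = 4004001/2401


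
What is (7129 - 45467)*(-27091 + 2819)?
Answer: 930539936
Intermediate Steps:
(7129 - 45467)*(-27091 + 2819) = -38338*(-24272) = 930539936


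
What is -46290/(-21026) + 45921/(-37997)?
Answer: 396673092/399462461 ≈ 0.99302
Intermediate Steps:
-46290/(-21026) + 45921/(-37997) = -46290*(-1/21026) + 45921*(-1/37997) = 23145/10513 - 45921/37997 = 396673092/399462461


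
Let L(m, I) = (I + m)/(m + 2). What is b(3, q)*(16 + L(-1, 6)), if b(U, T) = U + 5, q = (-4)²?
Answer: 168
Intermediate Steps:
L(m, I) = (I + m)/(2 + m)
q = 16
b(U, T) = 5 + U
b(3, q)*(16 + L(-1, 6)) = (5 + 3)*(16 + (6 - 1)/(2 - 1)) = 8*(16 + 5/1) = 8*(16 + 1*5) = 8*(16 + 5) = 8*21 = 168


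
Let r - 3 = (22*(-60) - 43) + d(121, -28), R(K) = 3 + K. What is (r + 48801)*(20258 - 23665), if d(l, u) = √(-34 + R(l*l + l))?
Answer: -161631487 - 3407*√14731 ≈ -1.6204e+8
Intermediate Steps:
d(l, u) = √(-31 + l + l²) (d(l, u) = √(-34 + (3 + (l*l + l))) = √(-34 + (3 + (l² + l))) = √(-34 + (3 + (l + l²))) = √(-34 + (3 + l + l²)) = √(-31 + l + l²))
r = -1360 + √14731 (r = 3 + ((22*(-60) - 43) + √(-31 + 121*(1 + 121))) = 3 + ((-1320 - 43) + √(-31 + 121*122)) = 3 + (-1363 + √(-31 + 14762)) = 3 + (-1363 + √14731) = -1360 + √14731 ≈ -1238.6)
(r + 48801)*(20258 - 23665) = ((-1360 + √14731) + 48801)*(20258 - 23665) = (47441 + √14731)*(-3407) = -161631487 - 3407*√14731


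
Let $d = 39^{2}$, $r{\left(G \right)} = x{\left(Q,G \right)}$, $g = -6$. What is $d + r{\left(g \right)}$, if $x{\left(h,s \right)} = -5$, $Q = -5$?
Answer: $1516$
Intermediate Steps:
$r{\left(G \right)} = -5$
$d = 1521$
$d + r{\left(g \right)} = 1521 - 5 = 1516$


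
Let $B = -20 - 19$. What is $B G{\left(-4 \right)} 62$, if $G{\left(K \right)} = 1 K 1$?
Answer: $9672$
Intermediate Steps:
$G{\left(K \right)} = K$ ($G{\left(K \right)} = K 1 = K$)
$B = -39$ ($B = -20 - 19 = -39$)
$B G{\left(-4 \right)} 62 = \left(-39\right) \left(-4\right) 62 = 156 \cdot 62 = 9672$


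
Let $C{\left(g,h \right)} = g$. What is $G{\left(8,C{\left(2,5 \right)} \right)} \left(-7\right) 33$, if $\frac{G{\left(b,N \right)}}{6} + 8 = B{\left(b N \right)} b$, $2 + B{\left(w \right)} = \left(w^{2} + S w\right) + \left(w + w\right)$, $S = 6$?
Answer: $-4224528$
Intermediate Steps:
$B{\left(w \right)} = -2 + w^{2} + 8 w$ ($B{\left(w \right)} = -2 + \left(\left(w^{2} + 6 w\right) + \left(w + w\right)\right) = -2 + \left(\left(w^{2} + 6 w\right) + 2 w\right) = -2 + \left(w^{2} + 8 w\right) = -2 + w^{2} + 8 w$)
$G{\left(b,N \right)} = -48 + 6 b \left(-2 + N^{2} b^{2} + 8 N b\right)$ ($G{\left(b,N \right)} = -48 + 6 \left(-2 + \left(b N\right)^{2} + 8 b N\right) b = -48 + 6 \left(-2 + \left(N b\right)^{2} + 8 N b\right) b = -48 + 6 \left(-2 + N^{2} b^{2} + 8 N b\right) b = -48 + 6 b \left(-2 + N^{2} b^{2} + 8 N b\right)$)
$G{\left(8,C{\left(2,5 \right)} \right)} \left(-7\right) 33 = \left(-48 + 6 \cdot 8 \left(-2 + 2^{2} \cdot 8^{2} + 8 \cdot 2 \cdot 8\right)\right) \left(-7\right) 33 = \left(-48 + 6 \cdot 8 \left(-2 + 4 \cdot 64 + 128\right)\right) \left(-7\right) 33 = \left(-48 + 6 \cdot 8 \left(-2 + 256 + 128\right)\right) \left(-7\right) 33 = \left(-48 + 6 \cdot 8 \cdot 382\right) \left(-7\right) 33 = \left(-48 + 18336\right) \left(-7\right) 33 = 18288 \left(-7\right) 33 = \left(-128016\right) 33 = -4224528$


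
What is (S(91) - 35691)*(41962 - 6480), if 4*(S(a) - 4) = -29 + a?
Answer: -1265696163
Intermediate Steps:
S(a) = -13/4 + a/4 (S(a) = 4 + (-29 + a)/4 = 4 + (-29/4 + a/4) = -13/4 + a/4)
(S(91) - 35691)*(41962 - 6480) = ((-13/4 + (¼)*91) - 35691)*(41962 - 6480) = ((-13/4 + 91/4) - 35691)*35482 = (39/2 - 35691)*35482 = -71343/2*35482 = -1265696163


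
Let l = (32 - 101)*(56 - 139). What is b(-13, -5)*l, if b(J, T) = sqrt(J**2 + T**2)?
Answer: 5727*sqrt(194) ≈ 79768.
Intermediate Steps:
l = 5727 (l = -69*(-83) = 5727)
b(-13, -5)*l = sqrt((-13)**2 + (-5)**2)*5727 = sqrt(169 + 25)*5727 = sqrt(194)*5727 = 5727*sqrt(194)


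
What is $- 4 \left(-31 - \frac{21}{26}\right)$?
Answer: $\frac{1654}{13} \approx 127.23$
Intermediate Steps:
$- 4 \left(-31 - \frac{21}{26}\right) = \left(-4\right) \left(- \frac{827}{26}\right) = \frac{1654}{13}$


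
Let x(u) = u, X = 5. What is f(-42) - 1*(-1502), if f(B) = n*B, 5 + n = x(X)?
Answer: 1502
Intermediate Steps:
n = 0 (n = -5 + 5 = 0)
f(B) = 0 (f(B) = 0*B = 0)
f(-42) - 1*(-1502) = 0 - 1*(-1502) = 0 + 1502 = 1502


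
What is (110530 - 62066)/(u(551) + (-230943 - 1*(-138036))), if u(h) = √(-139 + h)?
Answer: -4502644848/8631710237 - 96928*√103/8631710237 ≈ -0.52175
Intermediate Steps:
(110530 - 62066)/(u(551) + (-230943 - 1*(-138036))) = (110530 - 62066)/(√(-139 + 551) + (-230943 - 1*(-138036))) = 48464/(√412 + (-230943 + 138036)) = 48464/(2*√103 - 92907) = 48464/(-92907 + 2*√103)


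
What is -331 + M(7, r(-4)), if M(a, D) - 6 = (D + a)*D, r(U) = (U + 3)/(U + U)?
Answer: -20743/64 ≈ -324.11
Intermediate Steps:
r(U) = (3 + U)/(2*U) (r(U) = (3 + U)/((2*U)) = (3 + U)*(1/(2*U)) = (3 + U)/(2*U))
M(a, D) = 6 + D*(D + a) (M(a, D) = 6 + (D + a)*D = 6 + D*(D + a))
-331 + M(7, r(-4)) = -331 + (6 + ((½)*(3 - 4)/(-4))² + ((½)*(3 - 4)/(-4))*7) = -331 + (6 + ((½)*(-¼)*(-1))² + ((½)*(-¼)*(-1))*7) = -331 + (6 + (⅛)² + (⅛)*7) = -331 + (6 + 1/64 + 7/8) = -331 + 441/64 = -20743/64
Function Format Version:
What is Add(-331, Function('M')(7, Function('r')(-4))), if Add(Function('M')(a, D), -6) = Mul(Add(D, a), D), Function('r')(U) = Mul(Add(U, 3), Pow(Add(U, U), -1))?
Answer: Rational(-20743, 64) ≈ -324.11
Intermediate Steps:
Function('r')(U) = Mul(Rational(1, 2), Pow(U, -1), Add(3, U)) (Function('r')(U) = Mul(Add(3, U), Pow(Mul(2, U), -1)) = Mul(Add(3, U), Mul(Rational(1, 2), Pow(U, -1))) = Mul(Rational(1, 2), Pow(U, -1), Add(3, U)))
Function('M')(a, D) = Add(6, Mul(D, Add(D, a))) (Function('M')(a, D) = Add(6, Mul(Add(D, a), D)) = Add(6, Mul(D, Add(D, a))))
Add(-331, Function('M')(7, Function('r')(-4))) = Add(-331, Add(6, Pow(Mul(Rational(1, 2), Pow(-4, -1), Add(3, -4)), 2), Mul(Mul(Rational(1, 2), Pow(-4, -1), Add(3, -4)), 7))) = Add(-331, Add(6, Pow(Mul(Rational(1, 2), Rational(-1, 4), -1), 2), Mul(Mul(Rational(1, 2), Rational(-1, 4), -1), 7))) = Add(-331, Add(6, Pow(Rational(1, 8), 2), Mul(Rational(1, 8), 7))) = Add(-331, Add(6, Rational(1, 64), Rational(7, 8))) = Add(-331, Rational(441, 64)) = Rational(-20743, 64)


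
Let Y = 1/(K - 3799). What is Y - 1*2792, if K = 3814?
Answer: -41879/15 ≈ -2791.9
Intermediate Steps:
Y = 1/15 (Y = 1/(3814 - 3799) = 1/15 ≈ 0.066667)
Y - 1*2792 = 1/15 - 1*2792 = 1/15 - 2792 = -41879/15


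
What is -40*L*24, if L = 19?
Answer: -18240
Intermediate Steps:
-40*L*24 = -40*19*24 = -760*24 = -18240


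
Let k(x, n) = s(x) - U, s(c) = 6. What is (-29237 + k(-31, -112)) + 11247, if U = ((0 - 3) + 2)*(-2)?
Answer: -17986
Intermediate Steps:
U = 2 (U = (-3 + 2)*(-2) = -1*(-2) = 2)
k(x, n) = 4 (k(x, n) = 6 - 1*2 = 6 - 2 = 4)
(-29237 + k(-31, -112)) + 11247 = (-29237 + 4) + 11247 = -29233 + 11247 = -17986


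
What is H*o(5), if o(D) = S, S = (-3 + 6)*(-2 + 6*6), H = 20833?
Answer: 2124966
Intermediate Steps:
S = 102 (S = 3*(-2 + 36) = 3*34 = 102)
o(D) = 102
H*o(5) = 20833*102 = 2124966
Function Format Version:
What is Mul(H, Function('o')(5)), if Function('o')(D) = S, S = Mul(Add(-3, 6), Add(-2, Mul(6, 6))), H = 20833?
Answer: 2124966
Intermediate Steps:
S = 102 (S = Mul(3, Add(-2, 36)) = Mul(3, 34) = 102)
Function('o')(D) = 102
Mul(H, Function('o')(5)) = Mul(20833, 102) = 2124966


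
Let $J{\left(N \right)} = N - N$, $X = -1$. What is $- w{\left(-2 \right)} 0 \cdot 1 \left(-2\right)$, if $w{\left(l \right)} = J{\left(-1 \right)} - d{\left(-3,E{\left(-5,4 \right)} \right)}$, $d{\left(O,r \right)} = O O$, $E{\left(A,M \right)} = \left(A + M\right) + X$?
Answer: $0$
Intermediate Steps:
$E{\left(A,M \right)} = -1 + A + M$ ($E{\left(A,M \right)} = \left(A + M\right) - 1 = -1 + A + M$)
$d{\left(O,r \right)} = O^{2}$
$J{\left(N \right)} = 0$
$w{\left(l \right)} = -9$ ($w{\left(l \right)} = 0 - \left(-3\right)^{2} = 0 - 9 = -9$)
$- w{\left(-2 \right)} 0 \cdot 1 \left(-2\right) = \left(-1\right) \left(-9\right) 0 \cdot 1 \left(-2\right) = 9 \cdot 0 \left(-2\right) = 9 \cdot 0 = 0$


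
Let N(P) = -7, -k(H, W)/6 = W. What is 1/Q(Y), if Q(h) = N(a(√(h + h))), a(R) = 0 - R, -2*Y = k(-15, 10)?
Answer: -⅐ ≈ -0.14286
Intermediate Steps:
k(H, W) = -6*W
Y = 30 (Y = -(-3)*10 = -½*(-60) = 30)
a(R) = -R
Q(h) = -7
1/Q(Y) = 1/(-7) = -⅐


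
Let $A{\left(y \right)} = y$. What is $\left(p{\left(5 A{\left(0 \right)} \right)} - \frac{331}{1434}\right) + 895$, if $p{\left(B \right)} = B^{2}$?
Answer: $\frac{1283099}{1434} \approx 894.77$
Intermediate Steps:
$\left(p{\left(5 A{\left(0 \right)} \right)} - \frac{331}{1434}\right) + 895 = \left(\left(5 \cdot 0\right)^{2} - \frac{331}{1434}\right) + 895 = \left(0^{2} - \frac{331}{1434}\right) + 895 = \left(0 - \frac{331}{1434}\right) + 895 = - \frac{331}{1434} + 895 = \frac{1283099}{1434}$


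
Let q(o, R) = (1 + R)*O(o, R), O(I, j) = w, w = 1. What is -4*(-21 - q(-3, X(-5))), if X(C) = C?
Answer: 68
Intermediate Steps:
O(I, j) = 1
q(o, R) = 1 + R (q(o, R) = (1 + R)*1 = 1 + R)
-4*(-21 - q(-3, X(-5))) = -4*(-21 - (1 - 5)) = -4*(-21 - 1*(-4)) = -4*(-21 + 4) = -4*(-17) = 68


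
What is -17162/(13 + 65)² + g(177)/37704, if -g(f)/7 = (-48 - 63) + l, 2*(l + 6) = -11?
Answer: -106976503/38231856 ≈ -2.7981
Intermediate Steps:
l = -23/2 (l = -6 + (½)*(-11) = -6 - 11/2 = -23/2 ≈ -11.500)
g(f) = 1715/2 (g(f) = -7*((-48 - 63) - 23/2) = -7*(-111 - 23/2) = -7*(-245/2) = 1715/2)
-17162/(13 + 65)² + g(177)/37704 = -17162/(13 + 65)² + (1715/2)/37704 = -17162/(78²) + (1715/2)*(1/37704) = -17162/6084 + 1715/75408 = -17162*1/6084 + 1715/75408 = -8581/3042 + 1715/75408 = -106976503/38231856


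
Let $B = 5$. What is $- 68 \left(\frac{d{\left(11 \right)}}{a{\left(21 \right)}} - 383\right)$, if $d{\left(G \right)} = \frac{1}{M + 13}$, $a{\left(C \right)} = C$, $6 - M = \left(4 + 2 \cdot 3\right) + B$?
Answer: $\frac{546907}{21} \approx 26043.0$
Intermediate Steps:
$M = -9$ ($M = 6 - \left(\left(4 + 2 \cdot 3\right) + 5\right) = 6 - \left(\left(4 + 6\right) + 5\right) = 6 - \left(10 + 5\right) = 6 - 15 = -9$)
$d{\left(G \right)} = \frac{1}{4}$ ($d{\left(G \right)} = \frac{1}{-9 + 13} = \frac{1}{4}$)
$- 68 \left(\frac{d{\left(11 \right)}}{a{\left(21 \right)}} - 383\right) = - 68 \left(\frac{1}{4 \cdot 21} - 383\right) = - 68 \left(\frac{1}{4} \cdot \frac{1}{21} - 383\right) = - 68 \left(\frac{1}{84} - 383\right) = \left(-68\right) \left(- \frac{32171}{84}\right) = \frac{546907}{21}$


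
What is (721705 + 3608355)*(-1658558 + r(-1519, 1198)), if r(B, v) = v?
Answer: -7176468241600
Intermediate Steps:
(721705 + 3608355)*(-1658558 + r(-1519, 1198)) = (721705 + 3608355)*(-1658558 + 1198) = 4330060*(-1657360) = -7176468241600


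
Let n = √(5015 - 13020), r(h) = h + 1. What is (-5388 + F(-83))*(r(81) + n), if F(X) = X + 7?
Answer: -448048 - 5464*I*√8005 ≈ -4.4805e+5 - 4.8887e+5*I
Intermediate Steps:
r(h) = 1 + h
F(X) = 7 + X
n = I*√8005 (n = √(-8005) = I*√8005 ≈ 89.471*I)
(-5388 + F(-83))*(r(81) + n) = (-5388 + (7 - 83))*((1 + 81) + I*√8005) = (-5388 - 76)*(82 + I*√8005) = -5464*(82 + I*√8005) = -448048 - 5464*I*√8005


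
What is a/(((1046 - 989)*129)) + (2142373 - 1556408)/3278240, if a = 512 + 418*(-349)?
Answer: -94449829631/4820979744 ≈ -19.591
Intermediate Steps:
a = -145370 (a = 512 - 145882 = -145370)
a/(((1046 - 989)*129)) + (2142373 - 1556408)/3278240 = -145370*1/(129*(1046 - 989)) + (2142373 - 1556408)/3278240 = -145370/(57*129) + 585965*(1/3278240) = -145370/7353 + 117193/655648 = -94449829631/4820979744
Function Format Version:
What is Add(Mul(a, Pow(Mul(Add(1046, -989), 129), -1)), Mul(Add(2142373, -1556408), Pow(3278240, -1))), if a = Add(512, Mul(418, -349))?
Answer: Rational(-94449829631, 4820979744) ≈ -19.591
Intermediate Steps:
a = -145370 (a = Add(512, -145882) = -145370)
Add(Mul(a, Pow(Mul(Add(1046, -989), 129), -1)), Mul(Add(2142373, -1556408), Pow(3278240, -1))) = Add(Mul(-145370, Pow(Mul(Add(1046, -989), 129), -1)), Mul(Add(2142373, -1556408), Pow(3278240, -1))) = Add(Mul(-145370, Pow(Mul(57, 129), -1)), Mul(585965, Rational(1, 3278240))) = Add(Mul(-145370, Pow(7353, -1)), Rational(117193, 655648)) = Add(Mul(-145370, Rational(1, 7353)), Rational(117193, 655648)) = Add(Rational(-145370, 7353), Rational(117193, 655648)) = Rational(-94449829631, 4820979744)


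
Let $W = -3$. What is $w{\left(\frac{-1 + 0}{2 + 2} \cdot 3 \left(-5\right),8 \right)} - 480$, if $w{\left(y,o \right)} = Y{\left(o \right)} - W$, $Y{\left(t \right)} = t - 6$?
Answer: $-475$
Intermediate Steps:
$Y{\left(t \right)} = -6 + t$ ($Y{\left(t \right)} = t - 6 = -6 + t$)
$w{\left(y,o \right)} = -3 + o$ ($w{\left(y,o \right)} = \left(-6 + o\right) - -3 = \left(-6 + o\right) + 3 = -3 + o$)
$w{\left(\frac{-1 + 0}{2 + 2} \cdot 3 \left(-5\right),8 \right)} - 480 = \left(-3 + 8\right) - 480 = 5 - 480 = -475$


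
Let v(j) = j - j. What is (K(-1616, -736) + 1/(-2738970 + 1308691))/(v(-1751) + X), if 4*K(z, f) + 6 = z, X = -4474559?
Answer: 1159956271/12799735543922 ≈ 9.0624e-5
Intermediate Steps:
K(z, f) = -3/2 + z/4
v(j) = 0
(K(-1616, -736) + 1/(-2738970 + 1308691))/(v(-1751) + X) = ((-3/2 + (¼)*(-1616)) + 1/(-2738970 + 1308691))/(0 - 4474559) = ((-3/2 - 404) + 1/(-1430279))/(-4474559) = (-811/2 - 1/1430279)*(-1/4474559) = -1159956271/2860558*(-1/4474559) = 1159956271/12799735543922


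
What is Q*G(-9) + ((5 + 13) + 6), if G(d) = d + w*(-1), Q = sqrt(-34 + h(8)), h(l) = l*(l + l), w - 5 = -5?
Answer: 24 - 9*sqrt(94) ≈ -63.258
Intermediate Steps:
w = 0 (w = 5 - 5 = 0)
h(l) = 2*l**2 (h(l) = l*(2*l) = 2*l**2)
Q = sqrt(94) (Q = sqrt(-34 + 2*8**2) = sqrt(-34 + 2*64) = sqrt(-34 + 128) = sqrt(94) ≈ 9.6954)
G(d) = d (G(d) = d + 0*(-1) = d + 0 = d)
Q*G(-9) + ((5 + 13) + 6) = sqrt(94)*(-9) + ((5 + 13) + 6) = -9*sqrt(94) + (18 + 6) = -9*sqrt(94) + 24 = 24 - 9*sqrt(94)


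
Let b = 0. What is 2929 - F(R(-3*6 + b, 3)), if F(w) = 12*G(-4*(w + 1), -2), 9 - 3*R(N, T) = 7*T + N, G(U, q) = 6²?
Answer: 2497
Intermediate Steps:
G(U, q) = 36
R(N, T) = 3 - 7*T/3 - N/3 (R(N, T) = 3 - (7*T + N)/3 = 3 - (N + 7*T)/3 = 3 + (-7*T/3 - N/3) = 3 - 7*T/3 - N/3)
F(w) = 432 (F(w) = 12*36 = 432)
2929 - F(R(-3*6 + b, 3)) = 2929 - 1*432 = 2929 - 432 = 2497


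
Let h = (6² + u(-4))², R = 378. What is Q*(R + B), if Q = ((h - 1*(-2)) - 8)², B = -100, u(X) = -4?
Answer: 288098072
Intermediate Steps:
h = 1024 (h = (6² - 4)² = (36 - 4)² = 32² = 1024)
Q = 1036324 (Q = ((1024 - 1*(-2)) - 8)² = ((1024 + 2) - 8)² = (1026 - 8)² = 1018² = 1036324)
Q*(R + B) = 1036324*(378 - 100) = 1036324*278 = 288098072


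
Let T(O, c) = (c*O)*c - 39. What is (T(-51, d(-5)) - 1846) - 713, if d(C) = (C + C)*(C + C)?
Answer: -512598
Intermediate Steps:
d(C) = 4*C² (d(C) = (2*C)*(2*C) = 4*C²)
T(O, c) = -39 + O*c² (T(O, c) = (O*c)*c - 39 = O*c² - 39 = -39 + O*c²)
(T(-51, d(-5)) - 1846) - 713 = ((-39 - 51*(4*(-5)²)²) - 1846) - 713 = ((-39 - 51*(4*25)²) - 1846) - 713 = ((-39 - 51*100²) - 1846) - 713 = ((-39 - 51*10000) - 1846) - 713 = ((-39 - 510000) - 1846) - 713 = (-510039 - 1846) - 713 = -511885 - 713 = -512598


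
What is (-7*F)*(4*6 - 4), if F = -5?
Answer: 700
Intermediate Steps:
(-7*F)*(4*6 - 4) = (-7*(-5))*(4*6 - 4) = 35*(24 - 4) = 35*20 = 700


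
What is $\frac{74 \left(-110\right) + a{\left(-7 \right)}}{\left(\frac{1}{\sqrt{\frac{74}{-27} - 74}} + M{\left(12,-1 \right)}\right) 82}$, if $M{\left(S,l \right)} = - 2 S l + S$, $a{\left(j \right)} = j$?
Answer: $- \frac{33761168}{12233211} - \frac{8147 i \sqrt{1554}}{36699633} \approx -2.7598 - 0.0087511 i$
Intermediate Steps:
$M{\left(S,l \right)} = S - 2 S l$ ($M{\left(S,l \right)} = - 2 S l + S = S - 2 S l$)
$\frac{74 \left(-110\right) + a{\left(-7 \right)}}{\left(\frac{1}{\sqrt{\frac{74}{-27} - 74}} + M{\left(12,-1 \right)}\right) 82} = \frac{74 \left(-110\right) - 7}{\left(\frac{1}{\sqrt{\frac{74}{-27} - 74}} + 12 \left(1 - -2\right)\right) 82} = \frac{-8140 - 7}{\left(\frac{1}{\sqrt{74 \left(- \frac{1}{27}\right) - 74}} + 12 \left(1 + 2\right)\right) 82} = - \frac{8147}{\left(\frac{1}{\sqrt{- \frac{74}{27} - 74}} + 12 \cdot 3\right) 82} = - \frac{8147}{\left(\frac{1}{\sqrt{- \frac{2072}{27}}} + 36\right) 82} = - \frac{8147}{\left(\frac{1}{\frac{2}{9} i \sqrt{1554}} + 36\right) 82} = - \frac{8147}{\left(- \frac{3 i \sqrt{1554}}{1036} + 36\right) 82} = - \frac{8147}{\left(36 - \frac{3 i \sqrt{1554}}{1036}\right) 82} = - \frac{8147}{2952 - \frac{123 i \sqrt{1554}}{518}}$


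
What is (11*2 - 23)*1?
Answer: -1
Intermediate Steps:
(11*2 - 23)*1 = (22 - 23)*1 = -1*1 = -1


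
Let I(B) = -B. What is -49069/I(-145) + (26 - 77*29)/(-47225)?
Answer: -463392702/1369525 ≈ -338.36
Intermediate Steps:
-49069/I(-145) + (26 - 77*29)/(-47225) = -49069/((-1*(-145))) + (26 - 77*29)/(-47225) = -49069/145 + (26 - 2233)*(-1/47225) = -49069*1/145 - 2207*(-1/47225) = -49069/145 + 2207/47225 = -463392702/1369525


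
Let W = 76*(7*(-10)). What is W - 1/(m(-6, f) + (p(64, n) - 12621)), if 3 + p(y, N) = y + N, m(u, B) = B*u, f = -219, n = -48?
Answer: -60084079/11294 ≈ -5320.0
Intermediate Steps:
p(y, N) = -3 + N + y (p(y, N) = -3 + (y + N) = -3 + (N + y) = -3 + N + y)
W = -5320 (W = 76*(-70) = -5320)
W - 1/(m(-6, f) + (p(64, n) - 12621)) = -5320 - 1/(-219*(-6) + ((-3 - 48 + 64) - 12621)) = -5320 - 1/(1314 + (13 - 12621)) = -5320 - 1/(1314 - 12608) = -5320 - 1/(-11294) = -5320 - 1*(-1/11294) = -5320 + 1/11294 = -60084079/11294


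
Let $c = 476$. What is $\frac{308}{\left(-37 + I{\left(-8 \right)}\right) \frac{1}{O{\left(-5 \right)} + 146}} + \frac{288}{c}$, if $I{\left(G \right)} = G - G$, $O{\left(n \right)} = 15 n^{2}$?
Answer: $- \frac{19093028}{4403} \approx -4336.4$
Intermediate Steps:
$I{\left(G \right)} = 0$
$\frac{308}{\left(-37 + I{\left(-8 \right)}\right) \frac{1}{O{\left(-5 \right)} + 146}} + \frac{288}{c} = \frac{308}{\left(-37 + 0\right) \frac{1}{15 \left(-5\right)^{2} + 146}} + \frac{288}{476} = \frac{308}{\left(-37\right) \frac{1}{15 \cdot 25 + 146}} + 288 \cdot \frac{1}{476} = \frac{308}{\left(-37\right) \frac{1}{375 + 146}} + \frac{72}{119} = \frac{308}{\left(-37\right) \frac{1}{521}} + \frac{72}{119} = \frac{308}{- \frac{37}{521}} + \frac{72}{119} = 308 \left(- \frac{521}{37}\right) + \frac{72}{119} = - \frac{160468}{37} + \frac{72}{119} = - \frac{19093028}{4403}$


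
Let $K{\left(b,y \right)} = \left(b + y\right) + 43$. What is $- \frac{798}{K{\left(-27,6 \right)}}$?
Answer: $- \frac{399}{11} \approx -36.273$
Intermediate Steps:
$K{\left(b,y \right)} = 43 + b + y$
$- \frac{798}{K{\left(-27,6 \right)}} = - \frac{798}{43 - 27 + 6} = - \frac{798}{22} = \left(-798\right) \frac{1}{22} = - \frac{399}{11}$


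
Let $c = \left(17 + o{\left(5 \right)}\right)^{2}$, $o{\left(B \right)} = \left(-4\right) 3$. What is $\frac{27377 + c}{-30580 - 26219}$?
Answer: $- \frac{9134}{18933} \approx -0.48244$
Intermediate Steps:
$o{\left(B \right)} = -12$
$c = 25$ ($c = \left(17 - 12\right)^{2} = 5^{2} = 25$)
$\frac{27377 + c}{-30580 - 26219} = \frac{27377 + 25}{-30580 - 26219} = \frac{27402}{-56799} = 27402 \left(- \frac{1}{56799}\right) = - \frac{9134}{18933}$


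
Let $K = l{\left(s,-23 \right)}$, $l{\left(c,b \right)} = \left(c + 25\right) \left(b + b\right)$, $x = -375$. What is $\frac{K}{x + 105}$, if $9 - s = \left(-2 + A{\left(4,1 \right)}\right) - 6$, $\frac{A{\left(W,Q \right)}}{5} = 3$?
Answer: $\frac{23}{5} \approx 4.6$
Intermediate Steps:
$A{\left(W,Q \right)} = 15$ ($A{\left(W,Q \right)} = 5 \cdot 3 = 15$)
$s = 2$ ($s = 9 - \left(\left(-2 + 15\right) - 6\right) = 9 - \left(13 - 6\right) = 9 - 7 = 2$)
$l{\left(c,b \right)} = 2 b \left(25 + c\right)$ ($l{\left(c,b \right)} = \left(25 + c\right) 2 b = 2 b \left(25 + c\right)$)
$K = -1242$ ($K = 2 \left(-23\right) \left(25 + 2\right) = 2 \left(-23\right) 27 = -1242$)
$\frac{K}{x + 105} = - \frac{1242}{-375 + 105} = - \frac{1242}{-270} = \left(-1242\right) \left(- \frac{1}{270}\right) = \frac{23}{5}$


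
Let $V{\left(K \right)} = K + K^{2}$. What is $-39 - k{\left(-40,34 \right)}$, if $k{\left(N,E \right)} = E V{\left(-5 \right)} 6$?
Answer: $-4119$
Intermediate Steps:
$k{\left(N,E \right)} = 120 E$ ($k{\left(N,E \right)} = E \left(- 5 \left(1 - 5\right)\right) 6 = E \left(\left(-5\right) \left(-4\right)\right) 6 = E 20 \cdot 6 = 20 E 6 = 120 E$)
$-39 - k{\left(-40,34 \right)} = -39 - 120 \cdot 34 = -39 - 4080 = -4119$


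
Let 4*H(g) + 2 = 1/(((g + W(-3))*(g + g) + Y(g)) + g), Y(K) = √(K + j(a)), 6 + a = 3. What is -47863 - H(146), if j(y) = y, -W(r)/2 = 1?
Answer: -85211211819261/1780333493 + √143/7121333972 ≈ -47863.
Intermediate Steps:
a = -3 (a = -6 + 3 = -3)
W(r) = -2 (W(r) = -2*1 = -2)
Y(K) = √(-3 + K) (Y(K) = √(K - 3) = √(-3 + K))
H(g) = -½ + 1/(4*(g + √(-3 + g) + 2*g*(-2 + g))) (H(g) = -½ + 1/(4*(((g - 2)*(g + g) + √(-3 + g)) + g)) = -½ + 1/(4*(((-2 + g)*(2*g) + √(-3 + g)) + g)) = -½ + 1/(4*((2*g*(-2 + g) + √(-3 + g)) + g)) = -½ + 1/(4*((√(-3 + g) + 2*g*(-2 + g)) + g)) = -½ + 1/(4*(g + √(-3 + g) + 2*g*(-2 + g))))
-47863 - H(146) = -47863 - (1 - 4*146² - 2*√(-3 + 146) + 6*146)/(4*(√(-3 + 146) - 3*146 + 2*146²)) = -47863 - (1 - 4*21316 - 2*√143 + 876)/(4*(√143 - 438 + 2*21316)) = -47863 - (1 - 85264 - 2*√143 + 876)/(4*(√143 - 438 + 42632)) = -47863 - (-84387 - 2*√143)/(4*(42194 + √143))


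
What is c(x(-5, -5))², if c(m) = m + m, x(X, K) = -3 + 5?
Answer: 16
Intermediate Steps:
x(X, K) = 2
c(m) = 2*m
c(x(-5, -5))² = (2*2)² = 4² = 16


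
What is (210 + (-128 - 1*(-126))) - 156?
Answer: 52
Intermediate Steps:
(210 + (-128 - 1*(-126))) - 156 = (210 + (-128 + 126)) - 156 = (210 - 2) - 156 = 208 - 156 = 52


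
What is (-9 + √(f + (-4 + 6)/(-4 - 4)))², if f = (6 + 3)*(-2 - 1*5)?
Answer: (18 - I*√253)²/4 ≈ 17.75 - 143.15*I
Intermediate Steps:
f = -63 (f = 9*(-2 - 5) = 9*(-7) = -63)
(-9 + √(f + (-4 + 6)/(-4 - 4)))² = (-9 + √(-63 + (-4 + 6)/(-4 - 4)))² = (-9 + √(-63 + 2/(-8)))² = (-9 + √(-63 + 2*(-⅛)))² = (-9 + √(-63 - ¼))² = (-9 + √(-253/4))² = (-9 + I*√253/2)²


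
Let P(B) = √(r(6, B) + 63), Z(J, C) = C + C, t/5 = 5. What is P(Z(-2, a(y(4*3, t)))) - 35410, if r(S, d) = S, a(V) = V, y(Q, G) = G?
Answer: -35410 + √69 ≈ -35402.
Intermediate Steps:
t = 25 (t = 5*5 = 25)
Z(J, C) = 2*C
P(B) = √69 (P(B) = √(6 + 63) = √69)
P(Z(-2, a(y(4*3, t)))) - 35410 = √69 - 35410 = -35410 + √69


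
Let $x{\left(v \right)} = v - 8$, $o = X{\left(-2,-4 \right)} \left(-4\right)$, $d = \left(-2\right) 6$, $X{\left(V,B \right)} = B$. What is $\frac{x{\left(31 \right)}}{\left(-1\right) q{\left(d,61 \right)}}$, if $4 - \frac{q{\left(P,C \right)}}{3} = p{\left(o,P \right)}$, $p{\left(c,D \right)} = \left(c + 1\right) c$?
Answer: $\frac{23}{804} \approx 0.028607$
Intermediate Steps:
$d = -12$
$o = 16$ ($o = \left(-4\right) \left(-4\right) = 16$)
$p{\left(c,D \right)} = c \left(1 + c\right)$ ($p{\left(c,D \right)} = \left(1 + c\right) c = c \left(1 + c\right)$)
$q{\left(P,C \right)} = -804$ ($q{\left(P,C \right)} = 12 - 3 \cdot 16 \left(1 + 16\right) = 12 - 3 \cdot 16 \cdot 17 = 12 - 816 = -804$)
$x{\left(v \right)} = -8 + v$
$\frac{x{\left(31 \right)}}{\left(-1\right) q{\left(d,61 \right)}} = \frac{-8 + 31}{\left(-1\right) \left(-804\right)} = \frac{23}{804}$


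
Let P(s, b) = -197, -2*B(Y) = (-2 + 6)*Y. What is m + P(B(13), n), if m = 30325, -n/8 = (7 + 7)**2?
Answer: 30128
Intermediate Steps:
n = -1568 (n = -8*(7 + 7)**2 = -8*14**2 = -8*196 = -1568)
B(Y) = -2*Y (B(Y) = -(-2 + 6)*Y/2 = -2*Y)
m + P(B(13), n) = 30325 - 197 = 30128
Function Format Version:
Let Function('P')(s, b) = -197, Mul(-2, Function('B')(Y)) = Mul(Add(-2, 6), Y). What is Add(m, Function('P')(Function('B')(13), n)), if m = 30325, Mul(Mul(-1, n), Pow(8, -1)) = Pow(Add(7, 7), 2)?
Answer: 30128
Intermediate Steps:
n = -1568 (n = Mul(-8, Pow(Add(7, 7), 2)) = Mul(-8, Pow(14, 2)) = Mul(-8, 196) = -1568)
Function('B')(Y) = Mul(-2, Y) (Function('B')(Y) = Mul(Rational(-1, 2), Mul(Add(-2, 6), Y)) = Mul(Rational(-1, 2), Mul(4, Y)) = Mul(-2, Y))
Add(m, Function('P')(Function('B')(13), n)) = Add(30325, -197) = 30128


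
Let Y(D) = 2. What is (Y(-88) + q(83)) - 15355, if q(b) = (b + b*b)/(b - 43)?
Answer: -151787/10 ≈ -15179.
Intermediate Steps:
q(b) = (b + b²)/(-43 + b)
(Y(-88) + q(83)) - 15355 = (2 + 83*(1 + 83)/(-43 + 83)) - 15355 = (2 + 83*84/40) - 15355 = (2 + 83*(1/40)*84) - 15355 = (2 + 1743/10) - 15355 = 1763/10 - 15355 = -151787/10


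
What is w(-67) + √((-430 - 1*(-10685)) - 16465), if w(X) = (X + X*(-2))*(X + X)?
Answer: -8978 + 3*I*√690 ≈ -8978.0 + 78.804*I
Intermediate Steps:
w(X) = -2*X² (w(X) = (X - 2*X)*(2*X) = (-X)*(2*X) = -2*X²)
w(-67) + √((-430 - 1*(-10685)) - 16465) = -2*(-67)² + √((-430 - 1*(-10685)) - 16465) = -2*4489 + √((-430 + 10685) - 16465) = -8978 + √(10255 - 16465) = -8978 + √(-6210) = -8978 + 3*I*√690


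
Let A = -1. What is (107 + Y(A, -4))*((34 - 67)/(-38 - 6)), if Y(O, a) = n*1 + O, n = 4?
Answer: 165/2 ≈ 82.500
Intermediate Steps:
Y(O, a) = 4 + O (Y(O, a) = 4*1 + O = 4 + O)
(107 + Y(A, -4))*((34 - 67)/(-38 - 6)) = (107 + (4 - 1))*((34 - 67)/(-38 - 6)) = (107 + 3)*(-33/(-44)) = 110*(-33*(-1/44)) = 110*(¾) = 165/2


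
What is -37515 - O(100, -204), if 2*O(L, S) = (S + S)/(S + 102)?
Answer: -37517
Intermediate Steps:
O(L, S) = S/(102 + S) (O(L, S) = ((S + S)/(S + 102))/2 = ((2*S)/(102 + S))/2 = (2*S/(102 + S))/2 = S/(102 + S))
-37515 - O(100, -204) = -37515 - (-204)/(102 - 204) = -37515 - (-204)/(-102) = -37515 - (-204)*(-1)/102 = -37515 - 1*2 = -37515 - 2 = -37517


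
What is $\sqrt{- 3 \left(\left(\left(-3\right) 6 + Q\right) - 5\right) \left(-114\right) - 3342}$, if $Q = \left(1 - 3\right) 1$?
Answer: $2 i \sqrt{2973} \approx 109.05 i$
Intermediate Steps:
$Q = -2$ ($Q = \left(-2\right) 1 = -2$)
$\sqrt{- 3 \left(\left(\left(-3\right) 6 + Q\right) - 5\right) \left(-114\right) - 3342} = \sqrt{- 3 \left(\left(\left(-3\right) 6 - 2\right) - 5\right) \left(-114\right) - 3342} = \sqrt{- 3 \left(\left(-18 - 2\right) - 5\right) \left(-114\right) - 3342} = \sqrt{- 3 \left(-20 - 5\right) \left(-114\right) - 3342} = \sqrt{\left(-3\right) \left(-25\right) \left(-114\right) - 3342} = \sqrt{75 \left(-114\right) - 3342} = \sqrt{-8550 - 3342} = \sqrt{-11892} = 2 i \sqrt{2973}$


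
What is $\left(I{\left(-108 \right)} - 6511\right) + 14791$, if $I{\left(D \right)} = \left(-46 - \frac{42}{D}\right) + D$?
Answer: $\frac{146275}{18} \approx 8126.4$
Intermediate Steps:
$I{\left(D \right)} = -46 + D - \frac{42}{D}$
$\left(I{\left(-108 \right)} - 6511\right) + 14791 = \left(\left(-46 - 108 - \frac{42}{-108}\right) - 6511\right) + 14791 = \left(\left(-46 - 108 - - \frac{7}{18}\right) - 6511\right) + 14791 = \left(\left(-46 - 108 + \frac{7}{18}\right) - 6511\right) + 14791 = \left(- \frac{2765}{18} - 6511\right) + 14791 = - \frac{119963}{18} + 14791 = \frac{146275}{18}$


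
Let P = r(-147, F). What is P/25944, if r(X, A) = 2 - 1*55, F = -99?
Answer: -53/25944 ≈ -0.0020429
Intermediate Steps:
r(X, A) = -53 (r(X, A) = 2 - 55 = -53)
P = -53
P/25944 = -53/25944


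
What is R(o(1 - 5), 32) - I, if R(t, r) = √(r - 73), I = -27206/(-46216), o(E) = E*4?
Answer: -13603/23108 + I*√41 ≈ -0.58867 + 6.4031*I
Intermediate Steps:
o(E) = 4*E
I = 13603/23108 (I = -27206*(-1/46216) = 13603/23108 ≈ 0.58867)
R(t, r) = √(-73 + r)
R(o(1 - 5), 32) - I = √(-73 + 32) - 1*13603/23108 = √(-41) - 13603/23108 = I*√41 - 13603/23108 = -13603/23108 + I*√41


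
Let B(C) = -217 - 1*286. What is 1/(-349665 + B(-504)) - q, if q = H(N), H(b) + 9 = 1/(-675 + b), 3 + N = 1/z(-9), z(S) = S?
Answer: 19236823145/2137075304 ≈ 9.0015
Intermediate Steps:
N = -28/9 (N = -3 + 1/(-9) = -3 - ⅑ = -28/9 ≈ -3.1111)
B(C) = -503 (B(C) = -217 - 286 = -503)
H(b) = -9 + 1/(-675 + b)
q = -54936/6103 (q = (6076 - 9*(-28/9))/(-675 - 28/9) = (6076 + 28)/(-6103/9) = -9/6103*6104 = -54936/6103 ≈ -9.0015)
1/(-349665 + B(-504)) - q = 1/(-349665 - 503) - 1*(-54936/6103) = 1/(-350168) + 54936/6103 = -1/350168 + 54936/6103 = 19236823145/2137075304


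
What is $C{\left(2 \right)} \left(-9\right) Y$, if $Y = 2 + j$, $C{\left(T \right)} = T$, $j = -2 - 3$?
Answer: $54$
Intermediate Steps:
$j = -5$
$Y = -3$ ($Y = 2 - 5 = -3$)
$C{\left(2 \right)} \left(-9\right) Y = 2 \left(-9\right) \left(-3\right) = \left(-18\right) \left(-3\right) = 54$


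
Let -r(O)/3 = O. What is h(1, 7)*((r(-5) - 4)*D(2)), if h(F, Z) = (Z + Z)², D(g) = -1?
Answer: -2156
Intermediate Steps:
r(O) = -3*O
h(F, Z) = 4*Z² (h(F, Z) = (2*Z)² = 4*Z²)
h(1, 7)*((r(-5) - 4)*D(2)) = (4*7²)*((-3*(-5) - 4)*(-1)) = (4*49)*((15 - 4)*(-1)) = 196*(11*(-1)) = 196*(-11) = -2156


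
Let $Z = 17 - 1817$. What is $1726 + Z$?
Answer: $-74$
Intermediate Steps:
$Z = -1800$ ($Z = 17 - 1817 = -1800$)
$1726 + Z = 1726 - 1800 = -74$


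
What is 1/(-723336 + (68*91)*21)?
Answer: -1/593388 ≈ -1.6852e-6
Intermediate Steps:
1/(-723336 + (68*91)*21) = 1/(-723336 + 6188*21) = 1/(-723336 + 129948) = 1/(-593388) = -1/593388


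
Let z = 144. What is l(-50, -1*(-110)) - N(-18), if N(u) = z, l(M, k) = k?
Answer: -34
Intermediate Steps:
N(u) = 144
l(-50, -1*(-110)) - N(-18) = -1*(-110) - 1*144 = 110 - 144 = -34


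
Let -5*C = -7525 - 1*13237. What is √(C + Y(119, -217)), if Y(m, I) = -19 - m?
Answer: 2*√25090/5 ≈ 63.359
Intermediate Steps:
C = 20762/5 (C = -(-7525 - 1*13237)/5 = -(-7525 - 13237)/5 = -⅕*(-20762) = 20762/5 ≈ 4152.4)
√(C + Y(119, -217)) = √(20762/5 + (-19 - 1*119)) = √(20762/5 + (-19 - 119)) = √(20762/5 - 138) = √(20072/5) = 2*√25090/5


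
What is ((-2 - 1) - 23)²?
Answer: 676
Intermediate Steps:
((-2 - 1) - 23)² = (-3 - 23)² = (-26)² = 676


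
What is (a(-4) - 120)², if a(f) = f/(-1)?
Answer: 13456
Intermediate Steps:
a(f) = -f (a(f) = f*(-1) = -f)
(a(-4) - 120)² = (-1*(-4) - 120)² = (4 - 120)² = (-116)² = 13456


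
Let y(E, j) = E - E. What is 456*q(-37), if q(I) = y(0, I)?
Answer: 0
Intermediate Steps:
y(E, j) = 0
q(I) = 0
456*q(-37) = 456*0 = 0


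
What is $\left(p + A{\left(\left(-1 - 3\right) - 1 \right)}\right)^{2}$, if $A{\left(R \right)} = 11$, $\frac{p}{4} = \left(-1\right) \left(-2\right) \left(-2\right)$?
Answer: $25$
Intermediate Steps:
$p = -16$ ($p = 4 \left(-1\right) \left(-2\right) \left(-2\right) = 4 \cdot 2 \left(-2\right) = 4 \left(-4\right) = -16$)
$\left(p + A{\left(\left(-1 - 3\right) - 1 \right)}\right)^{2} = \left(-16 + 11\right)^{2} = \left(-5\right)^{2} = 25$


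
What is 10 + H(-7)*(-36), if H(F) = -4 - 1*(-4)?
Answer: 10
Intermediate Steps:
H(F) = 0 (H(F) = -4 + 4 = 0)
10 + H(-7)*(-36) = 10 + 0*(-36) = 10 + 0 = 10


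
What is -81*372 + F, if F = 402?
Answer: -29730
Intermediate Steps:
-81*372 + F = -81*372 + 402 = -30132 + 402 = -29730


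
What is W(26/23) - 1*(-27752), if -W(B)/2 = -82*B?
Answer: 642560/23 ≈ 27937.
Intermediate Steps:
W(B) = 164*B (W(B) = -(-164)*B = 164*B)
W(26/23) - 1*(-27752) = 164*(26/23) - 1*(-27752) = 164*(26*(1/23)) + 27752 = 164*(26/23) + 27752 = 4264/23 + 27752 = 642560/23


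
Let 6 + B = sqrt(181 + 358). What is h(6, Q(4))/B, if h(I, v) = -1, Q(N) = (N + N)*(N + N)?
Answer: -6/503 - 7*sqrt(11)/503 ≈ -0.058084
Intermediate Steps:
Q(N) = 4*N**2 (Q(N) = (2*N)*(2*N) = 4*N**2)
B = -6 + 7*sqrt(11) (B = -6 + sqrt(181 + 358) = -6 + sqrt(539) = -6 + 7*sqrt(11) ≈ 17.216)
h(6, Q(4))/B = -1/(-6 + 7*sqrt(11))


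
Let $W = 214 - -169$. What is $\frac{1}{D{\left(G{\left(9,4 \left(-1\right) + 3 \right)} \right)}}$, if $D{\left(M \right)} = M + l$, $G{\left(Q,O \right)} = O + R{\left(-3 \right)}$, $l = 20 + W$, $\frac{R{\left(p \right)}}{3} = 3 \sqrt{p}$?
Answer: $\frac{134}{53949} - \frac{i \sqrt{3}}{17983} \approx 0.0024838 - 9.6316 \cdot 10^{-5} i$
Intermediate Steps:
$R{\left(p \right)} = 9 \sqrt{p}$ ($R{\left(p \right)} = 3 \cdot 3 \sqrt{p} = 9 \sqrt{p}$)
$W = 383$ ($W = 214 + 169 = 383$)
$l = 403$ ($l = 20 + 383 = 403$)
$G{\left(Q,O \right)} = O + 9 i \sqrt{3}$ ($G{\left(Q,O \right)} = O + 9 \sqrt{-3} = O + 9 i \sqrt{3}$)
$D{\left(M \right)} = 403 + M$ ($D{\left(M \right)} = M + 403 = 403 + M$)
$\frac{1}{D{\left(G{\left(9,4 \left(-1\right) + 3 \right)} \right)}} = \frac{1}{403 + \left(\left(4 \left(-1\right) + 3\right) + 9 i \sqrt{3}\right)} = \frac{1}{403 + \left(\left(-4 + 3\right) + 9 i \sqrt{3}\right)} = \frac{1}{403 - \left(1 - 9 i \sqrt{3}\right)} = \frac{1}{402 + 9 i \sqrt{3}}$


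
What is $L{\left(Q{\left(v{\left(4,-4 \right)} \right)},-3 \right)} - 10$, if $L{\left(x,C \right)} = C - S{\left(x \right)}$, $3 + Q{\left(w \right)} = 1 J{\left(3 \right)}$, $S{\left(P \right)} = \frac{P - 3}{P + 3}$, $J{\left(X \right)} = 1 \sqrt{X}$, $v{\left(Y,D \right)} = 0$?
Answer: $-14 + 2 \sqrt{3} \approx -10.536$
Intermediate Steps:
$J{\left(X \right)} = \sqrt{X}$
$S{\left(P \right)} = \frac{-3 + P}{3 + P}$
$Q{\left(w \right)} = -3 + \sqrt{3}$ ($Q{\left(w \right)} = -3 + 1 \sqrt{3} = -3 + \sqrt{3}$)
$L{\left(x,C \right)} = C - \frac{-3 + x}{3 + x}$
$L{\left(Q{\left(v{\left(4,-4 \right)} \right)},-3 \right)} - 10 = \frac{3 - \left(-3 + \sqrt{3}\right) - 3 \left(3 - \left(3 - \sqrt{3}\right)\right)}{3 - \left(3 - \sqrt{3}\right)} - 10 = \frac{3 + \left(3 - \sqrt{3}\right) - 3 \sqrt{3}}{\sqrt{3}} - 10 = \frac{\sqrt{3}}{3} \left(6 - 4 \sqrt{3}\right) - 10 = \frac{\sqrt{3} \left(6 - 4 \sqrt{3}\right)}{3} - 10 = -10 + \frac{\sqrt{3} \left(6 - 4 \sqrt{3}\right)}{3}$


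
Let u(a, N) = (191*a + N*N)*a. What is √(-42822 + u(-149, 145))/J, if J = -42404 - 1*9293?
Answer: -6*√29579/51697 ≈ -0.019961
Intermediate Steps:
J = -51697 (J = -42404 - 9293 = -51697)
u(a, N) = a*(N² + 191*a) (u(a, N) = (191*a + N²)*a = (N² + 191*a)*a = a*(N² + 191*a))
√(-42822 + u(-149, 145))/J = √(-42822 - 149*(145² + 191*(-149)))/(-51697) = √(-42822 - 149*(21025 - 28459))*(-1/51697) = √(-42822 - 149*(-7434))*(-1/51697) = √(-42822 + 1107666)*(-1/51697) = √1064844*(-1/51697) = (6*√29579)*(-1/51697) = -6*√29579/51697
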